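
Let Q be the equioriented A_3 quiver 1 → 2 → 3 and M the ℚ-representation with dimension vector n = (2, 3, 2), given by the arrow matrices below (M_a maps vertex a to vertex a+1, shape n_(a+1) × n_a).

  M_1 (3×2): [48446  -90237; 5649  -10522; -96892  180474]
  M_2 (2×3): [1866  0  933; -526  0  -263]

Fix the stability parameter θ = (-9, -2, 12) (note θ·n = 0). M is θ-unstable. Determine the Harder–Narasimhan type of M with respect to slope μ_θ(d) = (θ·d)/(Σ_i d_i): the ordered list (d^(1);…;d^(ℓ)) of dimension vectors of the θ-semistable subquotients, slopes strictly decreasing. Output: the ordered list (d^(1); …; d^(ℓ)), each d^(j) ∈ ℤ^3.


Interval decomposition of M: I[1,2]^2, I[2,3], I[3,3].
HN type (ℓ=3): μ^(1)=12; μ^(2)=-2; μ^(3)=-9

((0, 0, 2); (0, 3, 0); (2, 0, 0))


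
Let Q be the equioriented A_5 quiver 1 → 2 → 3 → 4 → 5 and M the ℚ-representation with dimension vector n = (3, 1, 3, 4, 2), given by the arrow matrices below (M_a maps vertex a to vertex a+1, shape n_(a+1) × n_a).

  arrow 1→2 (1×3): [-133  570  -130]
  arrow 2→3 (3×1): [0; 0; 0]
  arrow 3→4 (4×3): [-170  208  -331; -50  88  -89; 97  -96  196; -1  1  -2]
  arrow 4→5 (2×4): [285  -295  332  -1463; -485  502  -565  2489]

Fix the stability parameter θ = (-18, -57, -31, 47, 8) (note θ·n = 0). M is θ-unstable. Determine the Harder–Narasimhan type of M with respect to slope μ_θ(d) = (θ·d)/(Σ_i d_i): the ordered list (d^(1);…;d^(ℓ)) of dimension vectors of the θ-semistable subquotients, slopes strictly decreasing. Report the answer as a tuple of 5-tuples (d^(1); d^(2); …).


Barcode: M ≅ I[1,1]^2, I[1,2], I[3,4], I[3,5]^2, I[4,4]. HN layers by μ_θ (5 steps, strictly decreasing):
  μ^(1)=47; μ^(2)=55/2; μ^(3)=-18; μ^(4)=-31; μ^(5)=-75/2

((0, 0, 0, 2, 0); (0, 0, 0, 2, 2); (2, 0, 0, 0, 0); (0, 0, 3, 0, 0); (1, 1, 0, 0, 0))


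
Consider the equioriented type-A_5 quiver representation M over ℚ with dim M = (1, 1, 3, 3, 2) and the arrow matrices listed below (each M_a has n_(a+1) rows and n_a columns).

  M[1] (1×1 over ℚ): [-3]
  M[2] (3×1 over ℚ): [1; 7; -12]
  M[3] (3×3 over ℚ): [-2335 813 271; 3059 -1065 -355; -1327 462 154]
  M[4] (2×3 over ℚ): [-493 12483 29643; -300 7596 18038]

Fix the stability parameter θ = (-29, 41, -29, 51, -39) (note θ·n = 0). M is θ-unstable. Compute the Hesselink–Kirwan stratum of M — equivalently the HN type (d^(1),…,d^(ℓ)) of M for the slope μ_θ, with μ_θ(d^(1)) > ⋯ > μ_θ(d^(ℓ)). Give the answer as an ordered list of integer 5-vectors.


Via rank(M_{q-1}∘⋯∘M_p): M ≅ I[1,5], I[3,3], I[3,4], I[4,5].
μ_θ-semistable layers: μ^(1)=51; μ^(2)=6; μ^(3)=-29

((0, 0, 0, 1, 0); (0, 1, 1, 2, 2); (1, 0, 2, 0, 0))


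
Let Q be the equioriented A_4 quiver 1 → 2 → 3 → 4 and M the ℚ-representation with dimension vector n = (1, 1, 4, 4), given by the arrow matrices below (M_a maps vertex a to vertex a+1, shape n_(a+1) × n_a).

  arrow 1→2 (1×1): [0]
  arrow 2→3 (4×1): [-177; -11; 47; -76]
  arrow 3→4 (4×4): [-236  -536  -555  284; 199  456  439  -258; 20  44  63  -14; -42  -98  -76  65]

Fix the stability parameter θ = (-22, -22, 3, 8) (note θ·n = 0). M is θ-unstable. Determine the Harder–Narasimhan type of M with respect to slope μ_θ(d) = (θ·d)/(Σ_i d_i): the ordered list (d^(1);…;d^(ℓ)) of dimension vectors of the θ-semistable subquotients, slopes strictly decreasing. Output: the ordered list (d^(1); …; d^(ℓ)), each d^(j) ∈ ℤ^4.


Via rank(M_{q-1}∘⋯∘M_p): M ≅ I[1,1], I[2,4], I[3,3], I[3,4]^2, I[4,4].
μ_θ-semistable layers: μ^(1)=8; μ^(2)=3; μ^(3)=-22

((0, 0, 0, 4); (0, 0, 4, 0); (1, 1, 0, 0))


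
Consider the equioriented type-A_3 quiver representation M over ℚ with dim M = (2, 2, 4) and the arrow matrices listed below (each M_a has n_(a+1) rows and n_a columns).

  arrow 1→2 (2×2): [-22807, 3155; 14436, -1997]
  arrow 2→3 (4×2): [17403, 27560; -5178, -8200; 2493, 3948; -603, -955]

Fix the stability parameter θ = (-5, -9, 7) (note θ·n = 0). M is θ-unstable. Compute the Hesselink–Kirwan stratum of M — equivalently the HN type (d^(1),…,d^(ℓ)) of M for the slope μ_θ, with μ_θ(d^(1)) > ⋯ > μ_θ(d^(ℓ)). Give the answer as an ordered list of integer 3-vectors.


Via rank(M_{q-1}∘⋯∘M_p): M ≅ I[1,3]^2, I[3,3]^2.
μ_θ-semistable layers: μ^(1)=7; μ^(2)=-7

((0, 0, 4); (2, 2, 0))


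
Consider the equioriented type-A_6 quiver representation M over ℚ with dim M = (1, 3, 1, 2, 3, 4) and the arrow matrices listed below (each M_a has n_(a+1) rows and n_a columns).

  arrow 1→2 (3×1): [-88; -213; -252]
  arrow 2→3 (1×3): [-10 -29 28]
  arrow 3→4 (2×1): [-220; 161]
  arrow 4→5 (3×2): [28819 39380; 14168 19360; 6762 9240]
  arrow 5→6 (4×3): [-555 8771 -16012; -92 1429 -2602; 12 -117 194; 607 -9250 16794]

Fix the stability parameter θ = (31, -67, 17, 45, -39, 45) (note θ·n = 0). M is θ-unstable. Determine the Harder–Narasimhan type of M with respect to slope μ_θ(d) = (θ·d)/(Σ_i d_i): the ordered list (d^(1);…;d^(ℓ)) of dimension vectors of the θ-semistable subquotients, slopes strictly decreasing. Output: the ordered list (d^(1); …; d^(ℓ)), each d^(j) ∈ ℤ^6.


Barcode: M ≅ I[1,4], I[2,2]^2, I[4,6], I[5,6]^2, I[6,6]. HN layers by μ_θ (6 steps, strictly decreasing):
  μ^(1)=45; μ^(2)=17; μ^(3)=3; μ^(4)=-18; μ^(5)=-39; μ^(6)=-67

((0, 0, 0, 1, 0, 4); (0, 0, 1, 0, 0, 0); (0, 0, 0, 1, 1, 0); (1, 1, 0, 0, 0, 0); (0, 0, 0, 0, 2, 0); (0, 2, 0, 0, 0, 0))


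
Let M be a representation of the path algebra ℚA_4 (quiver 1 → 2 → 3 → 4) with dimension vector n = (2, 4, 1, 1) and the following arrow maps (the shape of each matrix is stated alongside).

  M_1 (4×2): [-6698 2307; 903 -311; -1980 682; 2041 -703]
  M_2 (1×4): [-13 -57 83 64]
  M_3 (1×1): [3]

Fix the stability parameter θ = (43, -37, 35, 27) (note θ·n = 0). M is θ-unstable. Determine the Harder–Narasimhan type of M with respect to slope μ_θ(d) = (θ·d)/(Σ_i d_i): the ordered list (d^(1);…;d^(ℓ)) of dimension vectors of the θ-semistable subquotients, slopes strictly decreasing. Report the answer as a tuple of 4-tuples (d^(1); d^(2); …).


Barcode: M ≅ I[1,2], I[1,4], I[2,2]^2. HN layers by μ_θ (3 steps, strictly decreasing):
  μ^(1)=31; μ^(2)=3; μ^(3)=-37

((0, 0, 1, 1); (2, 2, 0, 0); (0, 2, 0, 0))


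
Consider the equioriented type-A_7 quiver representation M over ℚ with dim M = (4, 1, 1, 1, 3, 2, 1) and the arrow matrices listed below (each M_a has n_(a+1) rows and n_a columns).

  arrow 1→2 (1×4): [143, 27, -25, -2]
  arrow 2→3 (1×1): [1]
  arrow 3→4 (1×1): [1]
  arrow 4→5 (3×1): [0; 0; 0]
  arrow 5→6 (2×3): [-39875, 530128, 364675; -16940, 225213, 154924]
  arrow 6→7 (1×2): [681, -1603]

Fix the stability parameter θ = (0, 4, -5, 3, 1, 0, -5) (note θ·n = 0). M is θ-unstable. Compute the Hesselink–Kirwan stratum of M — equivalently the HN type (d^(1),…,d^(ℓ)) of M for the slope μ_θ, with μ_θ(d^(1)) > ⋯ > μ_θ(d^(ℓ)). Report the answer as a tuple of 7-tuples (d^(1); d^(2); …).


Interval decomposition of M: I[1,1]^3, I[1,4], I[5,5], I[5,6], I[5,7].
HN type (ℓ=6): μ^(1)=3; μ^(2)=1; μ^(3)=1/2; μ^(4)=0; μ^(5)=-1/3; μ^(6)=-4/3

((0, 0, 0, 1, 0, 0, 0); (0, 0, 0, 0, 1, 0, 0); (0, 0, 0, 0, 1, 1, 0); (3, 0, 0, 0, 0, 0, 0); (1, 1, 1, 0, 0, 0, 0); (0, 0, 0, 0, 1, 1, 1))


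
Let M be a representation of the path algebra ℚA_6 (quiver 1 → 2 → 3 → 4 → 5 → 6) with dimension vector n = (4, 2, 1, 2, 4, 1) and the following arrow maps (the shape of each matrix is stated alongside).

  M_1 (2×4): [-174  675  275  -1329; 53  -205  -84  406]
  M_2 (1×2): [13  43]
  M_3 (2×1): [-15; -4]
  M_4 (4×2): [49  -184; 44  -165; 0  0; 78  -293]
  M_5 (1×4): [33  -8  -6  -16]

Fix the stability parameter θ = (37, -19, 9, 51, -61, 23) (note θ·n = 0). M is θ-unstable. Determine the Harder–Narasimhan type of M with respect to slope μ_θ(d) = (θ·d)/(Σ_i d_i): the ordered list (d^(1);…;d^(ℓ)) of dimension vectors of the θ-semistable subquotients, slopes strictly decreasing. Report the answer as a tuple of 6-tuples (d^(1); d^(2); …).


Barcode: M ≅ I[1,1]^2, I[1,2], I[1,6], I[4,5], I[5,5]^2. HN layers by μ_θ (6 steps, strictly decreasing):
  μ^(1)=37; μ^(2)=23; μ^(3)=9; μ^(4)=17/5; μ^(5)=-5; μ^(6)=-61

((2, 0, 0, 0, 0, 0); (0, 0, 0, 0, 0, 1); (1, 1, 0, 0, 0, 0); (1, 1, 1, 1, 1, 0); (0, 0, 0, 1, 1, 0); (0, 0, 0, 0, 2, 0))


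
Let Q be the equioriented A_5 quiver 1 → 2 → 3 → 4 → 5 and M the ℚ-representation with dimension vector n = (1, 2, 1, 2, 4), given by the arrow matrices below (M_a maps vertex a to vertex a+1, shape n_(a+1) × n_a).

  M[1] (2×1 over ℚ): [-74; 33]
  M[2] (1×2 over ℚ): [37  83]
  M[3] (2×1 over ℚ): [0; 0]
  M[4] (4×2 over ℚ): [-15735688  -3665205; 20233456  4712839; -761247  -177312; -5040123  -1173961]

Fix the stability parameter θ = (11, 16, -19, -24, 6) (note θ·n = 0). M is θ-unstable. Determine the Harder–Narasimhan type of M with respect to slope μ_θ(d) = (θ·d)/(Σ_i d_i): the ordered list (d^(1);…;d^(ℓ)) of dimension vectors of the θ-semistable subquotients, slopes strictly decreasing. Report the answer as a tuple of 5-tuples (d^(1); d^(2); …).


Interval decomposition of M: I[1,3], I[2,2], I[4,5]^2, I[5,5]^2.
HN type (ℓ=4): μ^(1)=16; μ^(2)=6; μ^(3)=8/3; μ^(4)=-24

((0, 1, 0, 0, 0); (0, 0, 0, 0, 4); (1, 1, 1, 0, 0); (0, 0, 0, 2, 0))


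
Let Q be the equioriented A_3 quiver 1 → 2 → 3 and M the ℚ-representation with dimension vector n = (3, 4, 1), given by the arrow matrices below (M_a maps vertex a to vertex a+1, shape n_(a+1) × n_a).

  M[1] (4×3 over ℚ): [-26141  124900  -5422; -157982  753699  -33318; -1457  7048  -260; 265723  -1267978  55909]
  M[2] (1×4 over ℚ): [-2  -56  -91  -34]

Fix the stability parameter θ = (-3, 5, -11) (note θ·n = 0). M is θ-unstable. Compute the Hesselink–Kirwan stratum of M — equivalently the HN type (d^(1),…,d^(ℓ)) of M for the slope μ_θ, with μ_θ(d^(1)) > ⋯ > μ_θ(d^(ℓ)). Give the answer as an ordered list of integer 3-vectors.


Barcode: M ≅ I[1,2]^2, I[1,3], I[2,2]. HN layers by μ_θ (2 steps, strictly decreasing):
  μ^(1)=5; μ^(2)=-3

((0, 3, 0); (3, 1, 1))


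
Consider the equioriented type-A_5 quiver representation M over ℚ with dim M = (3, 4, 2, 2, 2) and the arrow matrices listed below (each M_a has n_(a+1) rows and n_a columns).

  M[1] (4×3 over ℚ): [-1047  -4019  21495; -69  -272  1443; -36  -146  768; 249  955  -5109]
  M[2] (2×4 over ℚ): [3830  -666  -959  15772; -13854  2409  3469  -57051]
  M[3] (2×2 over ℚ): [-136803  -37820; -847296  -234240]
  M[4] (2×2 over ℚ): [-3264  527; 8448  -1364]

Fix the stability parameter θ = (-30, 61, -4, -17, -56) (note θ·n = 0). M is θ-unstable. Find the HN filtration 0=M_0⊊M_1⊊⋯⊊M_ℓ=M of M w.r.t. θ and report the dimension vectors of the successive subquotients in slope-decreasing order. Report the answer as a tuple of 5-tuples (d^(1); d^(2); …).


Via rank(M_{q-1}∘⋯∘M_p): M ≅ I[1,1], I[1,2], I[1,4], I[2,2], I[2,3], I[4,5], I[5,5].
μ_θ-semistable layers: μ^(1)=61; μ^(2)=57/2; μ^(3)=40/3; μ^(4)=-30; μ^(5)=-73/2; μ^(6)=-56

((0, 2, 0, 0, 0); (0, 1, 1, 0, 0); (0, 1, 1, 1, 0); (3, 0, 0, 0, 0); (0, 0, 0, 1, 1); (0, 0, 0, 0, 1))


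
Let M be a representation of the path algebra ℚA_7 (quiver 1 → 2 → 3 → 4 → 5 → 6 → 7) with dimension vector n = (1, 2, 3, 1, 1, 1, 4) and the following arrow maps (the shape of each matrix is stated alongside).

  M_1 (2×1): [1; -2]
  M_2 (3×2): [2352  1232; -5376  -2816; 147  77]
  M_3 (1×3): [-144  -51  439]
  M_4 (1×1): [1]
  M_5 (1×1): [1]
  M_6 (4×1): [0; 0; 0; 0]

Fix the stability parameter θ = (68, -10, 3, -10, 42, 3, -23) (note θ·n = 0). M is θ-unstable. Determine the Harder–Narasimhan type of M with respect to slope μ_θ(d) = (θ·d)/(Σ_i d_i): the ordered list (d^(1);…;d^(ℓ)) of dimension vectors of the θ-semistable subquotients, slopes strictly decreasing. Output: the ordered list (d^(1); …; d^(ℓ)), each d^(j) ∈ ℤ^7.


Barcode: M ≅ I[1,6], I[2,2], I[3,3]^2, I[7,7]^4. HN layers by μ_θ (5 steps, strictly decreasing):
  μ^(1)=45/2; μ^(2)=51/4; μ^(3)=3; μ^(4)=-10; μ^(5)=-23

((0, 0, 0, 0, 1, 1, 0); (1, 1, 1, 1, 0, 0, 0); (0, 0, 2, 0, 0, 0, 0); (0, 1, 0, 0, 0, 0, 0); (0, 0, 0, 0, 0, 0, 4))


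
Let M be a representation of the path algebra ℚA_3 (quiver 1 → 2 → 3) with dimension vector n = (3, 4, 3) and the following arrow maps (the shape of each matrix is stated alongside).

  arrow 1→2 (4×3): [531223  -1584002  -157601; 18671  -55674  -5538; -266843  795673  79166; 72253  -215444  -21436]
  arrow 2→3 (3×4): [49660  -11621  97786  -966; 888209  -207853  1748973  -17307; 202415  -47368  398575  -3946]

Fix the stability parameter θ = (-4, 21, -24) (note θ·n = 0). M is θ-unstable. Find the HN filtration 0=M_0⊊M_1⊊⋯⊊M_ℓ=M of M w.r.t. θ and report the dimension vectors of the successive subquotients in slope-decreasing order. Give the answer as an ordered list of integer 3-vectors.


Via rank(M_{q-1}∘⋯∘M_p): M ≅ I[1,2], I[1,3]^2, I[2,3].
μ_θ-semistable layers: μ^(1)=21; μ^(2)=-3/2; μ^(3)=-4

((0, 1, 0); (0, 3, 3); (3, 0, 0))


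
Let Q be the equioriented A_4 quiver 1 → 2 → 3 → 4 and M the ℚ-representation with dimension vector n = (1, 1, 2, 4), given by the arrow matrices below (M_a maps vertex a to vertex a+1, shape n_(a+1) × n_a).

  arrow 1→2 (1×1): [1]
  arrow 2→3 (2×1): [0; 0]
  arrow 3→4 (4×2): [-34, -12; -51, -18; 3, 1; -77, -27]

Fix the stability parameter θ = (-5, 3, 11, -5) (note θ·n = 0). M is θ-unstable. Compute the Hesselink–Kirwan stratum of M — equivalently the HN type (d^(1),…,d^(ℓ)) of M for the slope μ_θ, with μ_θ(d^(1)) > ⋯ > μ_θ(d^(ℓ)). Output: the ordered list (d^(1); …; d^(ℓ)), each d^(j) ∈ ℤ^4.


Barcode: M ≅ I[1,2], I[3,4]^2, I[4,4]^2. HN layers by μ_θ (2 steps, strictly decreasing):
  μ^(1)=3; μ^(2)=-5

((0, 1, 2, 2); (1, 0, 0, 2))


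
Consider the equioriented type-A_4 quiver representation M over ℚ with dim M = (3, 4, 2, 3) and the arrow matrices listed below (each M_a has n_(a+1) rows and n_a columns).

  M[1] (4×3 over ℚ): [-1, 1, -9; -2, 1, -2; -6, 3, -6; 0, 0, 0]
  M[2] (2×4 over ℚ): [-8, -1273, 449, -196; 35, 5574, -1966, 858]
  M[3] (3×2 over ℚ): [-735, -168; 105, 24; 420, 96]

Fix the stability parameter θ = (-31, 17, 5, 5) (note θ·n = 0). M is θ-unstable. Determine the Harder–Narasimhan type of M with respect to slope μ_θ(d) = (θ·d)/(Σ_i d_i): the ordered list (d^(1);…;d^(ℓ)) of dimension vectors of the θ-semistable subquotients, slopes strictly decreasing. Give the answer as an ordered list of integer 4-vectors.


Interval decomposition of M: I[1,1], I[1,3], I[1,4], I[2,2]^2, I[4,4]^2.
HN type (ℓ=5): μ^(1)=17; μ^(2)=11; μ^(3)=9; μ^(4)=5; μ^(5)=-31

((0, 2, 0, 0); (0, 1, 1, 0); (0, 1, 1, 1); (0, 0, 0, 2); (3, 0, 0, 0))


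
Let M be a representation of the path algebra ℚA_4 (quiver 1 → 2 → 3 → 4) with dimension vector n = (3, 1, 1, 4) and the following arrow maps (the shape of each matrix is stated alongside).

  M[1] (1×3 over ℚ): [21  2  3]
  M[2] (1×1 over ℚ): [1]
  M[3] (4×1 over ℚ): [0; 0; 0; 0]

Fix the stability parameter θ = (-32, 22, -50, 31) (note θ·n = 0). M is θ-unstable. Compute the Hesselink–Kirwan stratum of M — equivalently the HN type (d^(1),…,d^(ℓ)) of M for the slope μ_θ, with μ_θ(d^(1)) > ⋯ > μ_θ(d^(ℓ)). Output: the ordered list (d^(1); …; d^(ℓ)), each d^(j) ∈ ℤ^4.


Via rank(M_{q-1}∘⋯∘M_p): M ≅ I[1,1]^2, I[1,3], I[4,4]^4.
μ_θ-semistable layers: μ^(1)=31; μ^(2)=-14; μ^(3)=-32

((0, 0, 0, 4); (0, 1, 1, 0); (3, 0, 0, 0))


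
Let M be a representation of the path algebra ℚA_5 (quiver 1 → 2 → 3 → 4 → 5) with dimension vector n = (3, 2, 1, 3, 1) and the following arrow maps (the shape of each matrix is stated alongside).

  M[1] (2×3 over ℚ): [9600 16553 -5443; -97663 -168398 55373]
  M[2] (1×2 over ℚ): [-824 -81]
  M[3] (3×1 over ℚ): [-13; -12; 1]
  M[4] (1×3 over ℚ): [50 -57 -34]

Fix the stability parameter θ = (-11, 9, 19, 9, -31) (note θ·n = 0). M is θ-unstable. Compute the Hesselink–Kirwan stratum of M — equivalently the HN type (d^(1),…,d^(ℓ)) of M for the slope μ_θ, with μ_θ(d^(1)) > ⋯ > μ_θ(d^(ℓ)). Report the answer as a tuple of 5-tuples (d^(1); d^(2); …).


Via rank(M_{q-1}∘⋯∘M_p): M ≅ I[1,1], I[1,2], I[1,4], I[4,4], I[4,5].
μ_θ-semistable layers: μ^(1)=14; μ^(2)=9; μ^(3)=-11

((0, 0, 1, 1, 0); (0, 2, 0, 1, 0); (3, 0, 0, 1, 1))


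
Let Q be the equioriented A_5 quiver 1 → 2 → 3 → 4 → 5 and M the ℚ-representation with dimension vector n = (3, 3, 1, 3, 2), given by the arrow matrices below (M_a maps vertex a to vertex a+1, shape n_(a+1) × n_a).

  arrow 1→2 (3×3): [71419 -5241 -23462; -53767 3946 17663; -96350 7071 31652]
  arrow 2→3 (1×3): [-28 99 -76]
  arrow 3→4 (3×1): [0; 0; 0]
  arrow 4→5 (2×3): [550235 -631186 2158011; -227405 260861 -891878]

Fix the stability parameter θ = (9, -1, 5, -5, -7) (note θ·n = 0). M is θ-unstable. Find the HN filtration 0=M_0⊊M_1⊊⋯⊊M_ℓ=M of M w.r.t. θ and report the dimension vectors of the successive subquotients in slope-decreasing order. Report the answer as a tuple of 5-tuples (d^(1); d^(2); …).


Via rank(M_{q-1}∘⋯∘M_p): M ≅ I[1,2]^2, I[1,3], I[4,4], I[4,5]^2.
μ_θ-semistable layers: μ^(1)=5; μ^(2)=4; μ^(3)=-5; μ^(4)=-6

((0, 0, 1, 0, 0); (3, 3, 0, 0, 0); (0, 0, 0, 1, 0); (0, 0, 0, 2, 2))


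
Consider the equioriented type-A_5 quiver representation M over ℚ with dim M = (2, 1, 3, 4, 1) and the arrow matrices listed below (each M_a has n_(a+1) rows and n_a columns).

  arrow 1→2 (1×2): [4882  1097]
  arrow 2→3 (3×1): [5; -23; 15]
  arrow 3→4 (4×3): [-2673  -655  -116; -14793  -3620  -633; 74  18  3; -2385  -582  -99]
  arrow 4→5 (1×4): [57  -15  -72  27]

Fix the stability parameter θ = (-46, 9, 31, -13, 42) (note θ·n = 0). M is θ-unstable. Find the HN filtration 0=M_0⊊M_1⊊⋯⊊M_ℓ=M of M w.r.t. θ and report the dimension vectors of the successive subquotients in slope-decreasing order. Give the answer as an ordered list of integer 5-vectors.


Interval decomposition of M: I[1,1], I[1,4], I[3,4], I[3,5], I[4,4].
HN type (ℓ=4): μ^(1)=42; μ^(2)=9; μ^(3)=-13; μ^(4)=-46

((0, 0, 0, 0, 1); (0, 1, 3, 3, 0); (0, 0, 0, 1, 0); (2, 0, 0, 0, 0))


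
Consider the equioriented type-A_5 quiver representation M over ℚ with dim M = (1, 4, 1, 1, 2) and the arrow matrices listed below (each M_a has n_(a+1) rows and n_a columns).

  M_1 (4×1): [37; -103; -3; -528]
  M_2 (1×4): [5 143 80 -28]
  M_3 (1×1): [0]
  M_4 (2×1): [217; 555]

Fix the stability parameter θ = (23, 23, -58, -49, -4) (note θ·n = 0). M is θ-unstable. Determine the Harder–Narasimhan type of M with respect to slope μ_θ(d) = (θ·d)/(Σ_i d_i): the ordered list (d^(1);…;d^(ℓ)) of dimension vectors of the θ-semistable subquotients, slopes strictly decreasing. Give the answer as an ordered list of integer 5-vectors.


Interval decomposition of M: I[1,2], I[2,2]^2, I[2,3], I[4,5], I[5,5].
HN type (ℓ=4): μ^(1)=23; μ^(2)=-4; μ^(3)=-35/2; μ^(4)=-49

((1, 3, 0, 0, 0); (0, 0, 0, 0, 2); (0, 1, 1, 0, 0); (0, 0, 0, 1, 0))


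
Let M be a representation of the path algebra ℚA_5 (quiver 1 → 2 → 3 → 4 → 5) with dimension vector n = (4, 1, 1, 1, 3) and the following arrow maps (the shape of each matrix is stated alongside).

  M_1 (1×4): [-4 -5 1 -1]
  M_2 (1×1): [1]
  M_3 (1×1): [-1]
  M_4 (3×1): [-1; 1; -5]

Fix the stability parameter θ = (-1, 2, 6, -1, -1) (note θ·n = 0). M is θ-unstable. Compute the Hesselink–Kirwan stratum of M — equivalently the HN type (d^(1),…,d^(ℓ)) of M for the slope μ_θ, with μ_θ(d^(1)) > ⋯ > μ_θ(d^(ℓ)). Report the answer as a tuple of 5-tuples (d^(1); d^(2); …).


Barcode: M ≅ I[1,1]^3, I[1,5], I[5,5]^2. HN layers by μ_θ (2 steps, strictly decreasing):
  μ^(1)=3/2; μ^(2)=-1

((0, 1, 1, 1, 1); (4, 0, 0, 0, 2))


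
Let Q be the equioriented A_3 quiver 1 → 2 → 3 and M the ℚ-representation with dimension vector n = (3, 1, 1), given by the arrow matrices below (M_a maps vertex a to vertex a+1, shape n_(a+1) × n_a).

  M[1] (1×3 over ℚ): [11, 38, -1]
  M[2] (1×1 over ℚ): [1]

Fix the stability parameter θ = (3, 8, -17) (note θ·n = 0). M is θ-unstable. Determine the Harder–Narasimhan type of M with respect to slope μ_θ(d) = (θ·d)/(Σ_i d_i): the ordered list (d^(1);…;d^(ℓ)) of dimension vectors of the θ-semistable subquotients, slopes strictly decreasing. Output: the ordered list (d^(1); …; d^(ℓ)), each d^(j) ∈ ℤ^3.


Barcode: M ≅ I[1,1]^2, I[1,3]. HN layers by μ_θ (2 steps, strictly decreasing):
  μ^(1)=3; μ^(2)=-2

((2, 0, 0); (1, 1, 1))


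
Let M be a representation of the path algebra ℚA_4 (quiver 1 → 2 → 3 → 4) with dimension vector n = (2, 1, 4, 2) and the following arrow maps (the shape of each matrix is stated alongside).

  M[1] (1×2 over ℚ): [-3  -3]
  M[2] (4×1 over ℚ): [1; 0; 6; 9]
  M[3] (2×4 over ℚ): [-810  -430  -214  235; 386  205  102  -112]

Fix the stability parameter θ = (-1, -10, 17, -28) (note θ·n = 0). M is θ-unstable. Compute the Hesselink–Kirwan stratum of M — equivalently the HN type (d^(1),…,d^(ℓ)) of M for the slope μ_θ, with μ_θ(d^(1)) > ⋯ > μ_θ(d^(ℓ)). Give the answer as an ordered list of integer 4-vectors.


Barcode: M ≅ I[1,1], I[1,4], I[3,3]^2, I[3,4]. HN layers by μ_θ (3 steps, strictly decreasing):
  μ^(1)=17; μ^(2)=-1; μ^(3)=-11/2

((0, 0, 2, 0); (1, 0, 0, 0); (1, 1, 2, 2))


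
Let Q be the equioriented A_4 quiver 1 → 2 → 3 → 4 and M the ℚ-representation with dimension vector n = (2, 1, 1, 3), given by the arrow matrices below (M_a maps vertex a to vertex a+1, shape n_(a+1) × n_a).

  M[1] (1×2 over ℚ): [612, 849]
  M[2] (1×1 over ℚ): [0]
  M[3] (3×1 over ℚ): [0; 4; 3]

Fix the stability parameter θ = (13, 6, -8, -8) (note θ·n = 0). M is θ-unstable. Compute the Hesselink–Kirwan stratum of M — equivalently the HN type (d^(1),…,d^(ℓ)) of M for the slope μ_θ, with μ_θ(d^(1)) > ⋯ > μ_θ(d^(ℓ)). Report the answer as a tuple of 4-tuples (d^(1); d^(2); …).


Barcode: M ≅ I[1,1], I[1,2], I[3,4], I[4,4]^2. HN layers by μ_θ (3 steps, strictly decreasing):
  μ^(1)=13; μ^(2)=19/2; μ^(3)=-8

((1, 0, 0, 0); (1, 1, 0, 0); (0, 0, 1, 3))


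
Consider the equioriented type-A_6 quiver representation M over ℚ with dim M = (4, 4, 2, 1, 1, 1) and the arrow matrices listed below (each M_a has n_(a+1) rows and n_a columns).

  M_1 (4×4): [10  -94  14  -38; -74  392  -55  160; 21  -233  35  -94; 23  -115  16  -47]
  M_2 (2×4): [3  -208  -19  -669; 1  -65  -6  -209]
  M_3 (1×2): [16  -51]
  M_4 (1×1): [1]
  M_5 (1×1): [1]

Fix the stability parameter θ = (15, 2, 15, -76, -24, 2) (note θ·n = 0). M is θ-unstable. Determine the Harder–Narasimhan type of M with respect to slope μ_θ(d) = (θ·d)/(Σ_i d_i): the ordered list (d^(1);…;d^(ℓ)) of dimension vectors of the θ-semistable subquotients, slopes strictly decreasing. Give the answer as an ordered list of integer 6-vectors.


Interval decomposition of M: I[1,1], I[1,2], I[1,3], I[1,6], I[2,2].
HN type (ℓ=4): μ^(1)=15; μ^(2)=17/2; μ^(3)=2; μ^(4)=-68/5

((1, 0, 1, 0, 0, 0); (2, 2, 0, 0, 0, 0); (0, 1, 0, 0, 0, 1); (1, 1, 1, 1, 1, 0))


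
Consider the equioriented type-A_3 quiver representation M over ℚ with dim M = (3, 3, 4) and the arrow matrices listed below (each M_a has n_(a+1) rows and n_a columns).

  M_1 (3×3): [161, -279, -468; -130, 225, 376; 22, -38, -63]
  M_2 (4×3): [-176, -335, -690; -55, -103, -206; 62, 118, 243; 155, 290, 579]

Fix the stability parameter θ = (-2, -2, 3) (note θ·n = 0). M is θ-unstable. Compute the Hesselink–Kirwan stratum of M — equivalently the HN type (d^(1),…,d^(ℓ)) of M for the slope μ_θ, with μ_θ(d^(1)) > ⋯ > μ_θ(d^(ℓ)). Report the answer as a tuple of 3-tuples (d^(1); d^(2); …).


Interval decomposition of M: I[1,3]^3, I[3,3].
HN type (ℓ=2): μ^(1)=3; μ^(2)=-2

((0, 0, 4); (3, 3, 0))


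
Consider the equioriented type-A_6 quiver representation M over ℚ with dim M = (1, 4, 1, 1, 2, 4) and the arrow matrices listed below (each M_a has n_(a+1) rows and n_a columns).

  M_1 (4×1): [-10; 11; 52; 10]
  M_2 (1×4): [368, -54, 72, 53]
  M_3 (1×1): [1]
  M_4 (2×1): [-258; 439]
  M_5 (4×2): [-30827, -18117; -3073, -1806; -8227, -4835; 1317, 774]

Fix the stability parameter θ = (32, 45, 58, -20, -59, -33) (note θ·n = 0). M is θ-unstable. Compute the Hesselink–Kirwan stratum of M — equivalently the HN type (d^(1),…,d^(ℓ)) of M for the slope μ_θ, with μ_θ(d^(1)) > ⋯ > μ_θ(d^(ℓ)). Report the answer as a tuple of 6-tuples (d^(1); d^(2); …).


Interval decomposition of M: I[1,2], I[2,2]^2, I[2,6], I[5,6], I[6,6]^2.
HN type (ℓ=5): μ^(1)=45; μ^(2)=32; μ^(3)=-9/5; μ^(4)=-33; μ^(5)=-59

((0, 3, 0, 0, 0, 0); (1, 0, 0, 0, 0, 0); (0, 1, 1, 1, 1, 1); (0, 0, 0, 0, 0, 3); (0, 0, 0, 0, 1, 0))


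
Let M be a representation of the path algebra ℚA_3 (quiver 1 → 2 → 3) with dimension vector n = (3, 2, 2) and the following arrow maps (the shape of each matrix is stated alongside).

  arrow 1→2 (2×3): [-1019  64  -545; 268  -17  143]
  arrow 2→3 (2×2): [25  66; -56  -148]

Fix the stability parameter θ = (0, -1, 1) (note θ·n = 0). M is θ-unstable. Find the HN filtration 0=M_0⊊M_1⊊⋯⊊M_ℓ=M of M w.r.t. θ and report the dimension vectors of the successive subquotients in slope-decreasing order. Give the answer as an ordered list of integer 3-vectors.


Barcode: M ≅ I[1,1], I[1,3]^2. HN layers by μ_θ (3 steps, strictly decreasing):
  μ^(1)=1; μ^(2)=0; μ^(3)=-1/2

((0, 0, 2); (1, 0, 0); (2, 2, 0))


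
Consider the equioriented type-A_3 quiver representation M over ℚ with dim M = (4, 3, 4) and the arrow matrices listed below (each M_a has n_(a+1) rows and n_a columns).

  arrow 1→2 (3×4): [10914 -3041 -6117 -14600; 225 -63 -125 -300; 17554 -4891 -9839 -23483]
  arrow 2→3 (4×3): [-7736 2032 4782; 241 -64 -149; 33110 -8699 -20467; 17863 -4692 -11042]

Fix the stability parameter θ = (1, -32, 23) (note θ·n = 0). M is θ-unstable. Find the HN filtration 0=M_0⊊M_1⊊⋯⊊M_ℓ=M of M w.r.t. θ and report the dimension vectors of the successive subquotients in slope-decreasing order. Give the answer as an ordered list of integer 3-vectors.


Barcode: M ≅ I[1,1], I[1,3]^3, I[3,3]. HN layers by μ_θ (3 steps, strictly decreasing):
  μ^(1)=23; μ^(2)=1; μ^(3)=-31/2

((0, 0, 4); (1, 0, 0); (3, 3, 0))


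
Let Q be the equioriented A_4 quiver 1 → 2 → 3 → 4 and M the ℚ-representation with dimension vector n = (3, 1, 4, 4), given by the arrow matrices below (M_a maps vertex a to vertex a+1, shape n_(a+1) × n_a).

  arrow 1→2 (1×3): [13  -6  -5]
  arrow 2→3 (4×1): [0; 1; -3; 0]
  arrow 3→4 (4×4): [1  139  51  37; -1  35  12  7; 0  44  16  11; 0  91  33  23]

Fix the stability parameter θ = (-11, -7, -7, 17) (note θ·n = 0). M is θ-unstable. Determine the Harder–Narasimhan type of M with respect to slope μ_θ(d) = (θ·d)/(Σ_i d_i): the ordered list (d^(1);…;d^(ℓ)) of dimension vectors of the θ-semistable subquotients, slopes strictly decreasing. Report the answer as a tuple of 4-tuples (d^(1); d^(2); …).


Interval decomposition of M: I[1,1]^2, I[1,4], I[3,4]^3.
HN type (ℓ=3): μ^(1)=17; μ^(2)=-7; μ^(3)=-11

((0, 0, 0, 4); (0, 1, 4, 0); (3, 0, 0, 0))


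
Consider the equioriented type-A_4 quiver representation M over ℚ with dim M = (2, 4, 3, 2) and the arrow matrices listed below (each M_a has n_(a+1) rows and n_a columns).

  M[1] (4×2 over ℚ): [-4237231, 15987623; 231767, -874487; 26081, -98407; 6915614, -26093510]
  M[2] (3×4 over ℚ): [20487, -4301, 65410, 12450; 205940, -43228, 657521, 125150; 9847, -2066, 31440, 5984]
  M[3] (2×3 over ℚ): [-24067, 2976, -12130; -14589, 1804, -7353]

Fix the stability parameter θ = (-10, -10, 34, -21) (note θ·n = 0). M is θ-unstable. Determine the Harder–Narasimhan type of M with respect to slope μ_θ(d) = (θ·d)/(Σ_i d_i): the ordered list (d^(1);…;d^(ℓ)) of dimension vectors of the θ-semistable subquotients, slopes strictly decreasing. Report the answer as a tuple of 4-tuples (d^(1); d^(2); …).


Via rank(M_{q-1}∘⋯∘M_p): M ≅ I[1,4]^2, I[2,2], I[2,3].
μ_θ-semistable layers: μ^(1)=34; μ^(2)=13/2; μ^(3)=-10

((0, 0, 1, 0); (0, 0, 2, 2); (2, 4, 0, 0))


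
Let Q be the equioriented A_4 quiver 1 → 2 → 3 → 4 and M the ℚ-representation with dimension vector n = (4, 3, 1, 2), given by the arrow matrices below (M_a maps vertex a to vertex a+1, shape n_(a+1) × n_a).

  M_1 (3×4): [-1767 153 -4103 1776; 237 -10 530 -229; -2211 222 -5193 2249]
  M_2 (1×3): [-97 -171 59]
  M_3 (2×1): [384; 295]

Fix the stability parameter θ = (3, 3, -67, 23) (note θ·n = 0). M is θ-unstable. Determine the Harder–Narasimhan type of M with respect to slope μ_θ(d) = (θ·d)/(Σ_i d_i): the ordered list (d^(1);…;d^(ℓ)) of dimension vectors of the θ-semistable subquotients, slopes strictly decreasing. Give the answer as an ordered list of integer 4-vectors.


Via rank(M_{q-1}∘⋯∘M_p): M ≅ I[1,1], I[1,2]^2, I[1,4], I[4,4].
μ_θ-semistable layers: μ^(1)=23; μ^(2)=3; μ^(3)=-61/3

((0, 0, 0, 2); (3, 2, 0, 0); (1, 1, 1, 0))


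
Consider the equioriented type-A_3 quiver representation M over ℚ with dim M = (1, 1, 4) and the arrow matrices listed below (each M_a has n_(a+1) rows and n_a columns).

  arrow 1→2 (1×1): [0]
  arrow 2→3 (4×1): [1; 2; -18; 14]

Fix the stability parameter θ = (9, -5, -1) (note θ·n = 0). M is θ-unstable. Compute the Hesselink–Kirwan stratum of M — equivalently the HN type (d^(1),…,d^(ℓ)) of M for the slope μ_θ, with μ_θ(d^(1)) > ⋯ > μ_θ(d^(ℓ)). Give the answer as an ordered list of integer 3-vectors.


Barcode: M ≅ I[1,1], I[2,3], I[3,3]^3. HN layers by μ_θ (3 steps, strictly decreasing):
  μ^(1)=9; μ^(2)=-1; μ^(3)=-5

((1, 0, 0); (0, 0, 4); (0, 1, 0))


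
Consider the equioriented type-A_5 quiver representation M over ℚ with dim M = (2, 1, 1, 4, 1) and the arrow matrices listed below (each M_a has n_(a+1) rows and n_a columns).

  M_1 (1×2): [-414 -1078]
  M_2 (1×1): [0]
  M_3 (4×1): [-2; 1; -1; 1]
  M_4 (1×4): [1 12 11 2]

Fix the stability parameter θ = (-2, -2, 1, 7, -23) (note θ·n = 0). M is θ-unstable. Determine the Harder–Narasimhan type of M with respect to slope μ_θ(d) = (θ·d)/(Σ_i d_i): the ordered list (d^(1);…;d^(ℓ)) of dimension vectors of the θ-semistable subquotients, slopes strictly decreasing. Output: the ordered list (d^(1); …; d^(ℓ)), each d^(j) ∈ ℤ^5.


Via rank(M_{q-1}∘⋯∘M_p): M ≅ I[1,1], I[1,2], I[3,5], I[4,4]^3.
μ_θ-semistable layers: μ^(1)=7; μ^(2)=-2; μ^(3)=-5

((0, 0, 0, 3, 0); (2, 1, 0, 0, 0); (0, 0, 1, 1, 1))


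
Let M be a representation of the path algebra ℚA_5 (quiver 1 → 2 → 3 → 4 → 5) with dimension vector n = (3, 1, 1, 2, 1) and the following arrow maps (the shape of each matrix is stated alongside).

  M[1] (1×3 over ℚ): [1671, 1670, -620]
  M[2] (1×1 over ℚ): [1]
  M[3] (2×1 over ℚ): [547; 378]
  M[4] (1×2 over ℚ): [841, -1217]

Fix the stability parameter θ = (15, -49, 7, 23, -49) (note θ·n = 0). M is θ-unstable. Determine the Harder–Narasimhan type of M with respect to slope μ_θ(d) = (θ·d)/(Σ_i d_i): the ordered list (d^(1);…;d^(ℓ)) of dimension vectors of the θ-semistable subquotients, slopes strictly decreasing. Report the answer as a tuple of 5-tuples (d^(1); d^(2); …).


Barcode: M ≅ I[1,1]^2, I[1,5], I[4,4]. HN layers by μ_θ (4 steps, strictly decreasing):
  μ^(1)=23; μ^(2)=15; μ^(3)=-19/3; μ^(4)=-17

((0, 0, 0, 1, 0); (2, 0, 0, 0, 0); (0, 0, 1, 1, 1); (1, 1, 0, 0, 0))


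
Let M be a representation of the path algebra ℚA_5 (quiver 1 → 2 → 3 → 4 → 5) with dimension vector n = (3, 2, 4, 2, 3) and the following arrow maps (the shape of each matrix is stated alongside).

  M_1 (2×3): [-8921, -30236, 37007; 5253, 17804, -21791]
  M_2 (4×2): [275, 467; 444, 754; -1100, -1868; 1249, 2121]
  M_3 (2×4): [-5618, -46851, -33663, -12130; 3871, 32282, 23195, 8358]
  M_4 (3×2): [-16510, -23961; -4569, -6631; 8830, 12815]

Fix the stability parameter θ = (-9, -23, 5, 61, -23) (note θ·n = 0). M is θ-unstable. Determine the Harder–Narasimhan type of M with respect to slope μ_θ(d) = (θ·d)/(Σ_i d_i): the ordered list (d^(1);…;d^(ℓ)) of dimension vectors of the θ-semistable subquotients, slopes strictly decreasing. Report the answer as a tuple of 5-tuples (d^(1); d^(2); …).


Interval decomposition of M: I[1,1], I[1,5]^2, I[3,3]^2, I[5,5].
HN type (ℓ=5): μ^(1)=19; μ^(2)=5; μ^(3)=-9; μ^(4)=-16; μ^(5)=-23

((0, 0, 0, 2, 2); (0, 0, 4, 0, 0); (1, 0, 0, 0, 0); (2, 2, 0, 0, 0); (0, 0, 0, 0, 1))


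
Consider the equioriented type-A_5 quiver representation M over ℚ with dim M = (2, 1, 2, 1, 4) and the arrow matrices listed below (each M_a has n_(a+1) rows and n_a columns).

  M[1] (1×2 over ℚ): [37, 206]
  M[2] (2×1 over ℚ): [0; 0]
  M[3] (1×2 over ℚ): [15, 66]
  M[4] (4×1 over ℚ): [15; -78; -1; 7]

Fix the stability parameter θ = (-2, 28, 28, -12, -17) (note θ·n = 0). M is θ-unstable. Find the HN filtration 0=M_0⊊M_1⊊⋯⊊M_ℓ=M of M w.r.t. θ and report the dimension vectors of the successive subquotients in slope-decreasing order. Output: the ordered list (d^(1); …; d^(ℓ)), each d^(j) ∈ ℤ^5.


Interval decomposition of M: I[1,1], I[1,2], I[3,3], I[3,5], I[5,5]^3.
HN type (ℓ=4): μ^(1)=28; μ^(2)=-1/3; μ^(3)=-2; μ^(4)=-17

((0, 1, 1, 0, 0); (0, 0, 1, 1, 1); (2, 0, 0, 0, 0); (0, 0, 0, 0, 3))


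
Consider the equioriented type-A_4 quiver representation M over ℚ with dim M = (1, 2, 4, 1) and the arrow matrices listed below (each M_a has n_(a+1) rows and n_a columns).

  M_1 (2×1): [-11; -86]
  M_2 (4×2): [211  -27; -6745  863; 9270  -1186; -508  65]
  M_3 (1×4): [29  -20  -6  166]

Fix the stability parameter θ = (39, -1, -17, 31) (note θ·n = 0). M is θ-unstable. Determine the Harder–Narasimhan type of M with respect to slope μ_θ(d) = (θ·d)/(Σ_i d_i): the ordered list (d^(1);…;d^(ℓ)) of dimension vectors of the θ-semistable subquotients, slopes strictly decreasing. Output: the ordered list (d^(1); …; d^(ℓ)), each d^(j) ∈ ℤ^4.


Interval decomposition of M: I[1,4], I[2,3], I[3,3]^2.
HN type (ℓ=4): μ^(1)=31; μ^(2)=7; μ^(3)=-9; μ^(4)=-17

((0, 0, 0, 1); (1, 1, 1, 0); (0, 1, 1, 0); (0, 0, 2, 0))


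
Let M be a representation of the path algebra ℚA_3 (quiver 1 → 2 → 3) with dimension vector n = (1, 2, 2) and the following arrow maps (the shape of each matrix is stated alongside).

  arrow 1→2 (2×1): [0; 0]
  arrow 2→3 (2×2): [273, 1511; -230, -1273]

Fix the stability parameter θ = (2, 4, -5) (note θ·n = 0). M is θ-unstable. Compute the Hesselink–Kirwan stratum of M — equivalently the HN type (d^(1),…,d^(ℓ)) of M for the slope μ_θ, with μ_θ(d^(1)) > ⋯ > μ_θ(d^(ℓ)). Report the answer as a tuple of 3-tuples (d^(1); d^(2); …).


Interval decomposition of M: I[1,1], I[2,3]^2.
HN type (ℓ=2): μ^(1)=2; μ^(2)=-1/2

((1, 0, 0); (0, 2, 2))


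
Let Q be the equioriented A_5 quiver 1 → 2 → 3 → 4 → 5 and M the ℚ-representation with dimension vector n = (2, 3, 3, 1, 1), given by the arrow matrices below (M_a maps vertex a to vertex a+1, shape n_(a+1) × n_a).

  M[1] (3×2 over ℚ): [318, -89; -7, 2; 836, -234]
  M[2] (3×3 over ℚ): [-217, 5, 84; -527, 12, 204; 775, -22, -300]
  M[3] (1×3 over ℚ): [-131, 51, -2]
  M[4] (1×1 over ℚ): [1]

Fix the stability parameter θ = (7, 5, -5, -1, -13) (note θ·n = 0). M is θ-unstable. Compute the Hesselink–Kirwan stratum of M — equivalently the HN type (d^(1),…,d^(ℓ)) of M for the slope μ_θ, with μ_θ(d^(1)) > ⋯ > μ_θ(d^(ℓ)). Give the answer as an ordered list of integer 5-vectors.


Interval decomposition of M: I[1,3], I[1,5], I[2,2], I[3,3].
HN type (ℓ=4): μ^(1)=5; μ^(2)=7/3; μ^(3)=-7/5; μ^(4)=-5

((0, 1, 0, 0, 0); (1, 1, 1, 0, 0); (1, 1, 1, 1, 1); (0, 0, 1, 0, 0))


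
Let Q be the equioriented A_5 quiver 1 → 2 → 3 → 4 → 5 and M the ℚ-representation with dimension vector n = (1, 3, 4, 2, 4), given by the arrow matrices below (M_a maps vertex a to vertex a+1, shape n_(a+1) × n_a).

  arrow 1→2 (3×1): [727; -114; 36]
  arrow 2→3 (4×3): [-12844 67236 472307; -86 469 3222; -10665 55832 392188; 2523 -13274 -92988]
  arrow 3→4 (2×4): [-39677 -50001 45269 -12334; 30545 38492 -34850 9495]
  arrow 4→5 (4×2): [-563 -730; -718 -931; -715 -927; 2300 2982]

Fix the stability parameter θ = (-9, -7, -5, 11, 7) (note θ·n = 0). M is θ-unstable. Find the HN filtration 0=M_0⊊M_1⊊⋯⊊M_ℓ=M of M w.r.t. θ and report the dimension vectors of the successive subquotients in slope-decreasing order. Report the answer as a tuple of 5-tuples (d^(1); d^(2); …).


Interval decomposition of M: I[1,5], I[2,3], I[2,5], I[3,3], I[5,5]^2.
HN type (ℓ=5): μ^(1)=9; μ^(2)=7; μ^(3)=-5; μ^(4)=-7; μ^(5)=-9

((0, 0, 0, 2, 2); (0, 0, 0, 0, 2); (0, 0, 4, 0, 0); (0, 3, 0, 0, 0); (1, 0, 0, 0, 0))


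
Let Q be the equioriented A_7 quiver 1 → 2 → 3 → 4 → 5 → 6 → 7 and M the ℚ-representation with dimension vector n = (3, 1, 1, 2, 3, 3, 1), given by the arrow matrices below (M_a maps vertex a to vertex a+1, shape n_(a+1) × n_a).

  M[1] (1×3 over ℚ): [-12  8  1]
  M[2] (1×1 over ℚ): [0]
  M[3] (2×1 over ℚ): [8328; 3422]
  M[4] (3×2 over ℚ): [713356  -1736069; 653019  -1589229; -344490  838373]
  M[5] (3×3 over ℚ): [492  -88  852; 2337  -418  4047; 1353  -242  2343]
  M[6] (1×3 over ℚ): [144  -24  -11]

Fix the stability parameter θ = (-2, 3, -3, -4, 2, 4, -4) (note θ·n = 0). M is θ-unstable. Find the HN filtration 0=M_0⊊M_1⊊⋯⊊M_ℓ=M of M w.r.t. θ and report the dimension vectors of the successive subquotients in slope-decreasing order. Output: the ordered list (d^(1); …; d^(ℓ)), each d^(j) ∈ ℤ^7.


Barcode: M ≅ I[1,1]^2, I[1,2], I[3,5], I[4,5], I[5,7], I[6,6]^2. HN layers by μ_θ (7 steps, strictly decreasing):
  μ^(1)=4; μ^(2)=3; μ^(3)=2; μ^(4)=2/3; μ^(5)=-2; μ^(6)=-7/2; μ^(7)=-4

((0, 0, 0, 0, 0, 2, 0); (0, 1, 0, 0, 0, 0, 0); (0, 0, 0, 0, 2, 0, 0); (0, 0, 0, 0, 1, 1, 1); (3, 0, 0, 0, 0, 0, 0); (0, 0, 1, 1, 0, 0, 0); (0, 0, 0, 1, 0, 0, 0))


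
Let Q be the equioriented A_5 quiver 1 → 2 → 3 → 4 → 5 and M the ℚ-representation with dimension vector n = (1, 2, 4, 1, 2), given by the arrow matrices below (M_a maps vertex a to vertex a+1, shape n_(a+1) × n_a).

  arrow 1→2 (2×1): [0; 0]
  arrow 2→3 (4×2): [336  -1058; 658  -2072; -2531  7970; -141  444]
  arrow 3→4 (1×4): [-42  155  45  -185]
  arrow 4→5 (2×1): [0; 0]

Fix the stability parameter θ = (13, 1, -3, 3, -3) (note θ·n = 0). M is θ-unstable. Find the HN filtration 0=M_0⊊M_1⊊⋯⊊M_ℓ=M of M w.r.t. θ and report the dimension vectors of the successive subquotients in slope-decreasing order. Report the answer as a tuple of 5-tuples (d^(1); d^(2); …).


Interval decomposition of M: I[1,1], I[2,3], I[2,4], I[3,3]^2, I[5,5]^2.
HN type (ℓ=4): μ^(1)=13; μ^(2)=3; μ^(3)=-1; μ^(4)=-3

((1, 0, 0, 0, 0); (0, 0, 0, 1, 0); (0, 2, 2, 0, 0); (0, 0, 2, 0, 2))


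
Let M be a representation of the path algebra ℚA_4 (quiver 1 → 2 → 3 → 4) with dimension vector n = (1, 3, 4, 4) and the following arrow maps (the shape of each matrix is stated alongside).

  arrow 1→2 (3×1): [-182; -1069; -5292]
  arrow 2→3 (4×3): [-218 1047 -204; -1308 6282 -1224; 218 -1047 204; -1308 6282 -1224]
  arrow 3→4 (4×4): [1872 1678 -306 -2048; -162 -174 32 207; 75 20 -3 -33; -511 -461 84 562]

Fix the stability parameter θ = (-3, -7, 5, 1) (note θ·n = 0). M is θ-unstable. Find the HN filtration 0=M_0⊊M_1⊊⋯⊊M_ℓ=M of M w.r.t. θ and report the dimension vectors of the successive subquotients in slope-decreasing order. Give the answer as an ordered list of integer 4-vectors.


Interval decomposition of M: I[1,4], I[2,2]^2, I[3,4]^3.
HN type (ℓ=3): μ^(1)=3; μ^(2)=-5; μ^(3)=-7

((0, 0, 4, 4); (1, 1, 0, 0); (0, 2, 0, 0))
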